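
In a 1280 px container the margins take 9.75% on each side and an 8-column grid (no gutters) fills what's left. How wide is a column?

128.8 px

Each margin = 9.75% of 1280 = 124.8 px; content = 1280 − 2·124.8 = 1030.4 px.
With no gutters, each column is 1030.4/8 = 128.8 px.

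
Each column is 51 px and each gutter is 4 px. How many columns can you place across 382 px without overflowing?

Each extra column adds 51 + 4 = 55 px.
(382 + 4) / 55 = 7.02, so 7 columns fit.

7 columns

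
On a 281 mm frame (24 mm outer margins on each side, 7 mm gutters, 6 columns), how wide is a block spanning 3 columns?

Inside the margins: 281 − 48 = 233 mm.
Subtracting 5 gutters of 7 leaves 198 for 6 columns, so c = 33 mm.
Span of 3: 3·33 + 2·7 = 99 + 14 = 113 mm.

113 mm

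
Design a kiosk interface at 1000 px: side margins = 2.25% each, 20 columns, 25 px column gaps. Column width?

Each margin = 2.25% of 1000 = 22.5 px; content = 1000 − 2·22.5 = 955 px.
20 columns + 19 column gaps: 20c + 19·25 = 955.
20c = 955 − 475 = 480, so c = 24 px.

24 px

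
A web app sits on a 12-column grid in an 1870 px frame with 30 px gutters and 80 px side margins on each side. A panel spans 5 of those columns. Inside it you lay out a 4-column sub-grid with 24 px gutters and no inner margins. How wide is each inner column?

155.75 px

Outer content = 1870 − 2·80 = 1710 px.
Subtracting 11 gutters of 30 leaves 1380 for 12 columns, so c = 115 px.
5-column span = 5·115 + 4·30 = 695 px.
4d + 3·24 = 695 → 4d = 623 → d = 155.75 px.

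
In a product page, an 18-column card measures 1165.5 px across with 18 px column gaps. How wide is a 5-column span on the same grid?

Subtracting 17 column gaps of 18 leaves 859.5 for 18 columns, so c = 47.75 px.
Span of 5: 5·47.75 + 4·18 = 238.75 + 72 = 310.75 px.

310.75 px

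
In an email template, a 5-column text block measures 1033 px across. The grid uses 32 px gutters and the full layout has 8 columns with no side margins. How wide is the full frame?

5c + 4·32 = 1033 → 5c = 905 → c = 181 px.
Total width: 8·181 + 7·32 = 1672 px.

1672 px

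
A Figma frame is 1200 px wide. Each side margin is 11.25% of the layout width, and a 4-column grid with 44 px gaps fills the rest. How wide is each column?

1200 × (1 − 2·11.25%) = 1200 × 77.5% = 930 px for the columns.
930 − 3·44 = 798; ÷4 gives c = 199.5 px.

199.5 px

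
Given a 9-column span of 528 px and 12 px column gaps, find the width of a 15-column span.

888 px

9 columns + 8 column gaps: 9c + 8·12 = 528.
9c = 528 − 96 = 432, so c = 48 px.
15-column span = 15·48 + 14·12 = 888 px.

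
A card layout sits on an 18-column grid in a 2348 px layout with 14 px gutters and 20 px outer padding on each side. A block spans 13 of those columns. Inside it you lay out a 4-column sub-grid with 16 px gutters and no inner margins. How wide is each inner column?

403.75 px

Inside the margins: 2348 − 40 = 2308 px.
Subtracting 17 gutters of 14 leaves 2070 for 18 columns, so c = 115 px.
13-column span = 13·115 + 12·14 = 1663 px.
Subtracting 3 gutters of 16 leaves 1615 for 4 columns, so d = 403.75 px.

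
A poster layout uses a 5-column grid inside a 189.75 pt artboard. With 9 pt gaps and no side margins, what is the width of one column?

5c + 4·9 = 189.75 → 5c = 153.75 → c = 30.75 pt.

30.75 pt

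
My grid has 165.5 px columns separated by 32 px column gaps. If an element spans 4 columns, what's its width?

Span of 4: 4·165.5 + 3·32 = 662 + 96 = 758 px.

758 px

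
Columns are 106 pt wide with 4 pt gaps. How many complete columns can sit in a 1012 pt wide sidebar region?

k columns need k·106 + (k−1)·4 = k·110 − 4.
k·110 − 4 ≤ 1012 → k ≤ 1016 / 110 ≈ 9.24, so k = 9.

9 columns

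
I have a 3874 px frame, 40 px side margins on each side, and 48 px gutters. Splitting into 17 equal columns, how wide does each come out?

Subtract both margins: 3874 − 2·40 = 3794 px.
17 columns + 16 gutters: 17c + 16·48 = 3794.
17c = 3794 − 768 = 3026, so c = 178 px.

178 px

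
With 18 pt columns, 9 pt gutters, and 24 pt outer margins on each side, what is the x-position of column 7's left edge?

186 pt

Column 7 starts at margin + 6·(column + gutter) = 24 + 6·27 = 186 pt.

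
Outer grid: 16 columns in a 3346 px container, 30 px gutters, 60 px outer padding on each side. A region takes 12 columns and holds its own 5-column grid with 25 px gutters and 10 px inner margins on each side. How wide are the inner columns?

Take off 120 px of margins, leaving 3226 px.
16 columns + 15 gutters: 16c + 15·30 = 3226.
16c = 3226 − 450 = 2776, so c = 173.5 px.
12 columns plus 11 gutters: 2082 + 330 = 2412 px.
Inner content = 2412 − 2·10 = 2392 px.
Subtracting 4 gutters of 25 leaves 2292 for 5 columns, so d = 458.4 px.

458.4 px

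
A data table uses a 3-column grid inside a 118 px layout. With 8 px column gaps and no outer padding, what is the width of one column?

34 px

3 columns + 2 column gaps: 3c + 2·8 = 118.
3c = 118 − 16 = 102, so c = 34 px.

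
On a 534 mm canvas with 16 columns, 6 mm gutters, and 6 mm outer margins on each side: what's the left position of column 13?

402 mm

Take off 12 mm of margins, leaving 522 mm.
16c + 15·6 = 522 → 16c = 432 → c = 27 mm.
Before column 13: the margin + 12 columns + 12 gutters.
Offset = 6 + 12·(27 + 6) = 6 + 396 = 402 mm.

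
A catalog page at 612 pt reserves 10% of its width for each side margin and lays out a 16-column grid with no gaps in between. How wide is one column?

30.6 pt

Margins: 10% × 612 = 61.2 pt each, so content = 612 − 122.4 = 489.6 pt.
With no gaps, each column is 489.6/16 = 30.6 pt.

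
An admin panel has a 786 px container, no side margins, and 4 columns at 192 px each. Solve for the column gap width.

4 columns take 4·192 = 768 px; remaining 18 splits into 3 column gaps.
g = 18 / 3 = 6 px.

6 px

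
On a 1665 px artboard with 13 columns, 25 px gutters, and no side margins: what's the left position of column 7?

780 px

13 columns + 12 gutters: 13c + 12·25 = 1665.
13c = 1665 − 300 = 1365, so c = 105 px.
Before column 7: 6 columns + 6 gutters.
Offset = 6·(105 + 25) = 6·130 = 780 px.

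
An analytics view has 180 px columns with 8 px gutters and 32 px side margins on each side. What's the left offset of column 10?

1724 px

Column 10 starts at margin + 9·(column + gutter) = 32 + 9·188 = 1724 px.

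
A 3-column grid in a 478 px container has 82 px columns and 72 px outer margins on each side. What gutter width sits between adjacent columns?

Content width = 478 − 2·72 = 334 px.
Columns use 246 px, leaving 88 px across 2 gutters = 44 px each.

44 px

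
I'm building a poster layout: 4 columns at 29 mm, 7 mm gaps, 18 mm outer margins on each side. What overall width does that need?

Container = 2·18 + 4·29 + 3·7 = 36 + 116 + 21 = 173 mm.

173 mm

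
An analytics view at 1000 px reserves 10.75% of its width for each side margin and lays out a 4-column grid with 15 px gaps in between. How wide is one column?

185 px

Margins: 10.75% × 1000 = 107.5 px each, so content = 1000 − 215 = 785 px.
4c + 3·15 = 785 → 4c = 740 → c = 185 px.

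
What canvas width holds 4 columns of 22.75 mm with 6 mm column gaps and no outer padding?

109 mm

Summing: 91 + 18 = 109 mm.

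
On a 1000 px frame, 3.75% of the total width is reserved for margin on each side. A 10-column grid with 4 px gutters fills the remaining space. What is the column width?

88.9 px

1000 × (1 − 2·3.75%) = 1000 × 92.5% = 925 px for the columns.
925 − 9·4 = 889; ÷10 gives c = 88.9 px.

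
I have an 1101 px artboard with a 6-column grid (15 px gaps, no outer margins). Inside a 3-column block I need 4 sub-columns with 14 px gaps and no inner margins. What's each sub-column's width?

125.25 px

1101 − 5·15 = 1026; ÷6 gives c = 171 px.
3 columns plus 2 gaps: 513 + 30 = 543 px.
4d + 3·14 = 543 → 4d = 501 → d = 125.25 px.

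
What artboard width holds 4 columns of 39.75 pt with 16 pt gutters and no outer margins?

207 pt

Artboard = 4·39.75 + 3·16 = 159 + 48 = 207 pt.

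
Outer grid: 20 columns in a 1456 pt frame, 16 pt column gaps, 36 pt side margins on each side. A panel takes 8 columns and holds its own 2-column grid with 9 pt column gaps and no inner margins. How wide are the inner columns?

267.5 pt

Outer content = 1456 − 2·36 = 1384 pt.
20c + 19·16 = 1384 → 20c = 1080 → c = 54 pt.
8 columns plus 7 column gaps: 432 + 112 = 544 pt.
2 columns + 1 column gap: 2d + 1·9 = 544.
2d = 544 − 9 = 535, so d = 267.5 pt.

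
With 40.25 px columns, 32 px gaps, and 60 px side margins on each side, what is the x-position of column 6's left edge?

421.25 px

Before column 6: the margin + 5 columns + 5 gaps.
Offset = 60 + 5·(40.25 + 32) = 60 + 361.25 = 421.25 px.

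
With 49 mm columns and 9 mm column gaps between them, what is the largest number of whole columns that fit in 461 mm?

8 columns: 8·49 + 7·9 = 455 mm ≤ 461.
9 columns: 513 mm > 461. So 8.

8 columns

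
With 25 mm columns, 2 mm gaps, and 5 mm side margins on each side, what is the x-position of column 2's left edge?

32 mm

Each column+gutter stride is 27 mm; 1 of them past the 5 mm margin is 5 + 27 = 32 mm.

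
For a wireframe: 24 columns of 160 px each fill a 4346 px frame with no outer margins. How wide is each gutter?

Columns use 3840 px, leaving 506 px across 23 gutters = 22 px each.

22 px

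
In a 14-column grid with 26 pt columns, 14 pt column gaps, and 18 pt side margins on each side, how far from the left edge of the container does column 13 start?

498 pt

Column 13 starts at margin + 12·(column + gutter) = 18 + 12·40 = 498 pt.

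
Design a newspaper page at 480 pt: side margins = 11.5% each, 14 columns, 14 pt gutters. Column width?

Each margin = 11.5% of 480 = 55.2 pt; content = 480 − 2·55.2 = 369.6 pt.
14 columns + 13 gutters: 14c + 13·14 = 369.6.
14c = 369.6 − 182 = 187.6, so c = 13.4 pt.

13.4 pt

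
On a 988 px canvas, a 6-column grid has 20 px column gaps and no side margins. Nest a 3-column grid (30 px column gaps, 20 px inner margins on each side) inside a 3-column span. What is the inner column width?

128 px

6c + 5·20 = 988 → 6c = 888 → c = 148 px.
Span of 3: 3·148 + 2·20 = 444 + 40 = 484 px.
Inner content = 484 − 2·20 = 444 px.
444 − 2·30 = 384; ÷3 gives d = 128 px.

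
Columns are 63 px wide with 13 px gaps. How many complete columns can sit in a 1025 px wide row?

k columns need k·63 + (k−1)·13 = k·76 − 13.
k·76 − 13 ≤ 1025 → k ≤ 1038 / 76 ≈ 13.66, so k = 13.

13 columns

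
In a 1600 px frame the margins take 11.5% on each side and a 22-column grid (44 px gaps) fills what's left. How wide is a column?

1600 × (1 − 2·11.5%) = 1600 × 77% = 1232 px for the columns.
Subtracting 21 gaps of 44 leaves 308 for 22 columns, so c = 14 px.

14 px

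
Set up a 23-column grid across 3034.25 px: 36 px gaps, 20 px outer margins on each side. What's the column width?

Inside the margins: 3034.25 − 40 = 2994.25 px.
Subtracting 22 gaps of 36 leaves 2202.25 for 23 columns, so c = 95.75 px.

95.75 px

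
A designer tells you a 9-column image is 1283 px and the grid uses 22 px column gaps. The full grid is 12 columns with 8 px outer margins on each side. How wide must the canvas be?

1734 px

9 columns + 8 column gaps: 9c + 8·22 = 1283.
9c = 1283 − 176 = 1107, so c = 123 px.
Adding margins, columns and gutters: 16 + 1476 + 242 = 1734 px.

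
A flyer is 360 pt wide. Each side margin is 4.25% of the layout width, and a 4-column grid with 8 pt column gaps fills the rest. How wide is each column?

76.35 pt

360 × (1 − 2·4.25%) = 360 × 91.5% = 329.4 pt for the columns.
Subtracting 3 column gaps of 8 leaves 305.4 for 4 columns, so c = 76.35 pt.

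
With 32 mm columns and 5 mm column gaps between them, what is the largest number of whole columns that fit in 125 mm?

3 columns: 3·32 + 2·5 = 106 mm ≤ 125.
4 columns: 143 mm > 125. So 3.

3 columns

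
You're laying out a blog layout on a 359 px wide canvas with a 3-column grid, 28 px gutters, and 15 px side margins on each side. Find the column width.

91 px

Take off 30 px of margins, leaving 329 px.
329 − 2·28 = 273; ÷3 gives c = 91 px.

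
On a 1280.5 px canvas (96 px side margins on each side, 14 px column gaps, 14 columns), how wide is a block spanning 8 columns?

Take off 192 px of margins, leaving 1088.5 px.
Subtracting 13 column gaps of 14 leaves 906.5 for 14 columns, so c = 64.75 px.
Span of 8: 8·64.75 + 7·14 = 518 + 98 = 616 px.

616 px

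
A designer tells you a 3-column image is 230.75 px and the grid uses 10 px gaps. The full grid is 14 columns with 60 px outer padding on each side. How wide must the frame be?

Subtracting 2 gaps of 10 leaves 210.75 for 3 columns, so c = 70.25 px.
Total width: 2·60 + 14·70.25 + 13·10 = 1233.5 px.

1233.5 px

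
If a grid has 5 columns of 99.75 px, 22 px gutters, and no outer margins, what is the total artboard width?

Artboard = 5·99.75 + 4·22 = 498.75 + 88 = 586.75 px.

586.75 px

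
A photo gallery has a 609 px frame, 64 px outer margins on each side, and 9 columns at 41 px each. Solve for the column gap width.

14 px

Content width = 609 − 2·64 = 481 px.
Columns use 369 px, leaving 112 px across 8 column gaps = 14 px each.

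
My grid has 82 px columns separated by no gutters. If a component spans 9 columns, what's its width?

9-column span = 9·82 = 738 px.

738 px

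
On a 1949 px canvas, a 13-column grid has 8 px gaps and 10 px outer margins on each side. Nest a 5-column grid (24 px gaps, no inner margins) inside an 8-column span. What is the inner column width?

217.6 px

Take off 20 px of margins, leaving 1929 px.
1929 − 12·8 = 1833; ÷13 gives c = 141 px.
8 columns plus 7 gaps: 1128 + 56 = 1184 px.
1184 − 4·24 = 1088; ÷5 gives d = 217.6 px.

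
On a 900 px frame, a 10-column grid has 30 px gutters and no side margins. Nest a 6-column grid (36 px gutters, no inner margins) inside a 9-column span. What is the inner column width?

900 − 9·30 = 630; ÷10 gives c = 63 px.
Span of 9: 9·63 + 8·30 = 567 + 240 = 807 px.
807 − 5·36 = 627; ÷6 gives d = 104.5 px.

104.5 px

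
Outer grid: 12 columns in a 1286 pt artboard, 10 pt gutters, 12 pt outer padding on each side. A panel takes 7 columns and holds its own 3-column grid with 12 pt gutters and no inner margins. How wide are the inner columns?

236 pt

Subtract both margins: 1286 − 2·12 = 1262 pt.
1262 − 11·10 = 1152; ÷12 gives c = 96 pt.
Span of 7: 7·96 + 6·10 = 672 + 60 = 732 pt.
3 columns + 2 gutters: 3d + 2·12 = 732.
3d = 732 − 24 = 708, so d = 236 pt.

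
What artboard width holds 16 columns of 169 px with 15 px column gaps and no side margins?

2929 px

Total width: 16·169 + 15·15 = 2929 px.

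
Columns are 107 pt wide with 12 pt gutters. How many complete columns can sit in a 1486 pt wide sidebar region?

12 columns

Each extra column adds 107 + 12 = 119 pt.
(1486 + 12) / 119 = 12.59, so 12 columns fit.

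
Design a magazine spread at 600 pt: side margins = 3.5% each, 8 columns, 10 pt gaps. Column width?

Each margin = 3.5% of 600 = 21 pt; content = 600 − 2·21 = 558 pt.
8c + 7·10 = 558 → 8c = 488 → c = 61 pt.

61 pt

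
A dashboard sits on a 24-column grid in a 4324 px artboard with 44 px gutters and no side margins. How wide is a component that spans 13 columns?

24c + 23·44 = 4324 → 24c = 3312 → c = 138 px.
13 columns plus 12 gutters: 1794 + 528 = 2322 px.

2322 px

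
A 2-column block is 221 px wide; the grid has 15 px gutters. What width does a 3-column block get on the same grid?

2c + 1·15 = 221 → 2c = 206 → c = 103 px.
3-column span = 3·103 + 2·15 = 339 px.

339 px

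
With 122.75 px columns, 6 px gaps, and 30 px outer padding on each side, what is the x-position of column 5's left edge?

Each column+gutter stride is 128.75 px; 4 of them past the 30 px margin is 30 + 515 = 545 px.

545 px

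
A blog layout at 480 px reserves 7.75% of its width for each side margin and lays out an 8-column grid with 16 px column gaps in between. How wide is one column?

36.7 px

Each margin = 7.75% of 480 = 37.2 px; content = 480 − 2·37.2 = 405.6 px.
8 columns + 7 column gaps: 8c + 7·16 = 405.6.
8c = 405.6 − 112 = 293.6, so c = 36.7 px.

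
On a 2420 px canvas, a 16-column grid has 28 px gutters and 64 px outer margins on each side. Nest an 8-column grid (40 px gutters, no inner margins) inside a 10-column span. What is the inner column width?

142.75 px

Outer content = 2420 − 2·64 = 2292 px.
2292 − 15·28 = 1872; ÷16 gives c = 117 px.
10 columns plus 9 gutters: 1170 + 252 = 1422 px.
Subtracting 7 gutters of 40 leaves 1142 for 8 columns, so d = 142.75 px.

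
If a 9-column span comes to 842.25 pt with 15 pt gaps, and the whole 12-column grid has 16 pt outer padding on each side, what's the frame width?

842.25 − 8·15 = 722.25; ÷9 gives c = 80.25 pt.
Total width: 2·16 + 12·80.25 + 11·15 = 1160 pt.

1160 pt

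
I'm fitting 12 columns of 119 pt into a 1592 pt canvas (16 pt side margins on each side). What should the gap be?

Content width = 1592 − 2·16 = 1560 pt.
12·119 + 11g = 1560 → 11g = 132 → g = 12 pt.

12 pt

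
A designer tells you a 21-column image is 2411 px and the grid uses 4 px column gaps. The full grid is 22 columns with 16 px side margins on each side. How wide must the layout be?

Subtracting 20 column gaps of 4 leaves 2331 for 21 columns, so c = 111 px.
Layout = 2·16 + 22·111 + 21·4 = 32 + 2442 + 84 = 2558 px.

2558 px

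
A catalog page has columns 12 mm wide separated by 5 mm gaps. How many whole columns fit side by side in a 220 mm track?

13 columns: 13·12 + 12·5 = 216 mm ≤ 220.
14 columns: 233 mm > 220. So 13.

13 columns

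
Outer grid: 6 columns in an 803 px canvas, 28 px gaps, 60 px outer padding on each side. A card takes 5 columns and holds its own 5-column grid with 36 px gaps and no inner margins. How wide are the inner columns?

84.1 px

Inside the margins: 803 − 120 = 683 px.
683 − 5·28 = 543; ÷6 gives c = 90.5 px.
Span of 5: 5·90.5 + 4·28 = 452.5 + 112 = 564.5 px.
Subtracting 4 gaps of 36 leaves 420.5 for 5 columns, so d = 84.1 px.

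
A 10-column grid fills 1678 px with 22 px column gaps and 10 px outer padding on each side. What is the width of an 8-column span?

Subtract both margins: 1678 − 2·10 = 1658 px.
10 columns + 9 column gaps: 10c + 9·22 = 1658.
10c = 1658 − 198 = 1460, so c = 146 px.
8 columns plus 7 column gaps: 1168 + 154 = 1322 px.

1322 px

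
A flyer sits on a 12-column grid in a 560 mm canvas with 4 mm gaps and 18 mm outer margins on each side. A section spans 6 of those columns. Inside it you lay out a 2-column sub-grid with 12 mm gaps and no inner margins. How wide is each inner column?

Outer content = 560 − 2·18 = 524 mm.
524 − 11·4 = 480; ÷12 gives c = 40 mm.
6-column span = 6·40 + 5·4 = 260 mm.
2d + 1·12 = 260 → 2d = 248 → d = 124 mm.

124 mm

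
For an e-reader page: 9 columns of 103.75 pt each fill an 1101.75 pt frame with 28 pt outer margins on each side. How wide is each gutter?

Content width = 1101.75 − 2·28 = 1045.75 pt.
Columns use 933.75 pt, leaving 112 pt across 8 gutters = 14 pt each.

14 pt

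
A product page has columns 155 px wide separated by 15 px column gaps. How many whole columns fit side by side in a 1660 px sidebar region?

9 columns

9 columns: 9·155 + 8·15 = 1515 px ≤ 1660.
10 columns: 1685 px > 1660. So 9.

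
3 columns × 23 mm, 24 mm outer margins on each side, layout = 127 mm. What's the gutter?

5 mm

Inside the margins: 127 − 48 = 79 mm.
Columns use 69 mm, leaving 10 mm across 2 gutters = 5 mm each.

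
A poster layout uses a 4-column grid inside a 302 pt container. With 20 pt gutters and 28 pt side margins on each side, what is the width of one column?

Subtract both margins: 302 − 2·28 = 246 pt.
4c + 3·20 = 246 → 4c = 186 → c = 46.5 pt.

46.5 pt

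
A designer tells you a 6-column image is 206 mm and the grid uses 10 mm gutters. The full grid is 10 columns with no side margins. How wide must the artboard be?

350 mm

206 − 5·10 = 156; ÷6 gives c = 26 mm.
Artboard = 10·26 + 9·10 = 260 + 90 = 350 mm.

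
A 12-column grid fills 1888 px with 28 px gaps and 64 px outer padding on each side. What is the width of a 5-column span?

717 px

Take off 128 px of margins, leaving 1760 px.
1760 − 11·28 = 1452; ÷12 gives c = 121 px.
Span of 5: 5·121 + 4·28 = 605 + 112 = 717 px.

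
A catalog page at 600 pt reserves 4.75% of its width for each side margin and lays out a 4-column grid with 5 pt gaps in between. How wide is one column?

Each margin = 4.75% of 600 = 28.5 pt; content = 600 − 2·28.5 = 543 pt.
4c + 3·5 = 543 → 4c = 528 → c = 132 pt.

132 pt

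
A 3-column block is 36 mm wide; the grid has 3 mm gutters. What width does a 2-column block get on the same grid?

3 columns + 2 gutters: 3c + 2·3 = 36.
3c = 36 − 6 = 30, so c = 10 mm.
2-column span = 2·10 + 1·3 = 23 mm.

23 mm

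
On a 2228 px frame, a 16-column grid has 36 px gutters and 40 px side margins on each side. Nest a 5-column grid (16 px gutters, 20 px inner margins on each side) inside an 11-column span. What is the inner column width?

Inside the margins: 2228 − 80 = 2148 px.
2148 − 15·36 = 1608; ÷16 gives c = 100.5 px.
Span of 11: 11·100.5 + 10·36 = 1105.5 + 360 = 1465.5 px.
Inner content = 1465.5 − 2·20 = 1425.5 px.
Subtracting 4 gutters of 16 leaves 1361.5 for 5 columns, so d = 272.3 px.

272.3 px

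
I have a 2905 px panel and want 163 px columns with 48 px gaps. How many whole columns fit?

k columns need k·163 + (k−1)·48 = k·211 − 48.
k·211 − 48 ≤ 2905 → k ≤ 2953 / 211 ≈ 14.00, so k = 13.

13 columns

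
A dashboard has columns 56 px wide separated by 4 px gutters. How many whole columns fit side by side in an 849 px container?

Each extra column adds 56 + 4 = 60 px.
(849 + 4) / 60 = 14.22, so 14 columns fit.

14 columns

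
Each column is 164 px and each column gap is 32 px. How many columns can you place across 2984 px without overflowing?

15 columns

k columns need k·164 + (k−1)·32 = k·196 − 32.
k·196 − 32 ≤ 2984 → k ≤ 3016 / 196 ≈ 15.39, so k = 15.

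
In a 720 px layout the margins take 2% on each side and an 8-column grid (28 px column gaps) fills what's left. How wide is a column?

61.9 px

Each margin = 2% of 720 = 14.4 px; content = 720 − 2·14.4 = 691.2 px.
8c + 7·28 = 691.2 → 8c = 495.2 → c = 61.9 px.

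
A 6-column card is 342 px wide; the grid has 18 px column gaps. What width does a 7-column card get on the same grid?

402 px

342 − 5·18 = 252; ÷6 gives c = 42 px.
7-column span = 7·42 + 6·18 = 402 px.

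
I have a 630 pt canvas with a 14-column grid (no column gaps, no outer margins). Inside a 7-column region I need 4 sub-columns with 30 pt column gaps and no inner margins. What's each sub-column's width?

14c = 630 → c = 45 pt.
7-column span = 7·45 = 315 pt.
315 − 3·30 = 225; ÷4 gives d = 56.25 pt.

56.25 pt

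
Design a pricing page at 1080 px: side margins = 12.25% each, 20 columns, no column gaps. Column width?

Margins: 12.25% × 1080 = 132.3 px each, so content = 1080 − 264.6 = 815.4 px.
815.4 / 20 = 40.77 px per column.

40.77 px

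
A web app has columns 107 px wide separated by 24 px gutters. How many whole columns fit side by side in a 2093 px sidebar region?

16 columns

16 columns: 16·107 + 15·24 = 2072 px ≤ 2093.
17 columns: 2203 px > 2093. So 16.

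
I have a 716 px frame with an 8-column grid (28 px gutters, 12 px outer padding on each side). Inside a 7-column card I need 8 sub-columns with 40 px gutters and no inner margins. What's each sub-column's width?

40.25 px

Outer content = 716 − 2·12 = 692 px.
8c + 7·28 = 692 → 8c = 496 → c = 62 px.
Span of 7: 7·62 + 6·28 = 434 + 168 = 602 px.
Subtracting 7 gutters of 40 leaves 322 for 8 columns, so d = 40.25 px.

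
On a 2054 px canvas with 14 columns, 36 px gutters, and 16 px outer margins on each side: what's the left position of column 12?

1633 px

Take off 32 px of margins, leaving 2022 px.
2022 − 13·36 = 1554; ÷14 gives c = 111 px.
Each column+gutter stride is 147 px; 11 of them past the 16 px margin is 16 + 1617 = 1633 px.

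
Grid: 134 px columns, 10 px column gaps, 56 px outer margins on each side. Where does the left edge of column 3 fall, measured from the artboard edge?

Before column 3: the margin + 2 columns + 2 column gaps.
Offset = 56 + 2·(134 + 10) = 56 + 288 = 344 px.

344 px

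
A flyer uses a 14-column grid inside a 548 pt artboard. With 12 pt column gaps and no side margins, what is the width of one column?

14 columns + 13 column gaps: 14c + 13·12 = 548.
14c = 548 − 156 = 392, so c = 28 pt.

28 pt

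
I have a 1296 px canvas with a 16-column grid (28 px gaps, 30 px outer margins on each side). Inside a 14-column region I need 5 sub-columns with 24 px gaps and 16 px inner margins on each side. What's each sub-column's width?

190 px

Subtract both margins: 1296 − 2·30 = 1236 px.
16 columns + 15 gaps: 16c + 15·28 = 1236.
16c = 1236 − 420 = 816, so c = 51 px.
Span of 14: 14·51 + 13·28 = 714 + 364 = 1078 px.
Inner content = 1078 − 2·16 = 1046 px.
Subtracting 4 gaps of 24 leaves 950 for 5 columns, so d = 190 px.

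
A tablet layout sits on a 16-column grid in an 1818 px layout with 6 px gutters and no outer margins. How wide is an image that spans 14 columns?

16c + 15·6 = 1818 → 16c = 1728 → c = 108 px.
14 columns plus 13 gutters: 1512 + 78 = 1590 px.

1590 px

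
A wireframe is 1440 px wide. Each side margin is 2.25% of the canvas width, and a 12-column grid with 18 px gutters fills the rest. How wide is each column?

1440 × (1 − 2·2.25%) = 1440 × 95.5% = 1375.2 px for the columns.
1375.2 − 11·18 = 1177.2; ÷12 gives c = 98.1 px.

98.1 px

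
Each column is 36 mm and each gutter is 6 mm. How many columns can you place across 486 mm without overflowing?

11 columns

11 columns: 11·36 + 10·6 = 456 mm ≤ 486.
12 columns: 498 mm > 486. So 11.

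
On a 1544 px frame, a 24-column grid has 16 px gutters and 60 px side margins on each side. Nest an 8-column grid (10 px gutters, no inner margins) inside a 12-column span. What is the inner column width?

Subtract both margins: 1544 − 2·60 = 1424 px.
Subtracting 23 gutters of 16 leaves 1056 for 24 columns, so c = 44 px.
Span of 12: 12·44 + 11·16 = 528 + 176 = 704 px.
Subtracting 7 gutters of 10 leaves 634 for 8 columns, so d = 79.25 px.

79.25 px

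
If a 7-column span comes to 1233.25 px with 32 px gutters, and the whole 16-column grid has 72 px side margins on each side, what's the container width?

3004 px

7c + 6·32 = 1233.25 → 7c = 1041.25 → c = 148.75 px.
Container = 2·72 + 16·148.75 + 15·32 = 144 + 2380 + 480 = 3004 px.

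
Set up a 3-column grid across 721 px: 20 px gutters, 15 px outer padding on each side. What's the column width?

217 px

Take off 30 px of margins, leaving 691 px.
691 − 2·20 = 651; ÷3 gives c = 217 px.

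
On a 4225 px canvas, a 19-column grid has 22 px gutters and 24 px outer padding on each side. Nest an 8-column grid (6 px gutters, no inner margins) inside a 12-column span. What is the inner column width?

323.5 px

Take off 48 px of margins, leaving 4177 px.
Subtracting 18 gutters of 22 leaves 3781 for 19 columns, so c = 199 px.
12 columns plus 11 gutters: 2388 + 242 = 2630 px.
Subtracting 7 gutters of 6 leaves 2588 for 8 columns, so d = 323.5 px.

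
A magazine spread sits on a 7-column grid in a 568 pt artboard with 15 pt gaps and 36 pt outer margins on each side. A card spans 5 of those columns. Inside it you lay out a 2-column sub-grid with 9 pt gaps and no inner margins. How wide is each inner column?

170.5 pt

Outer content = 568 − 2·36 = 496 pt.
496 − 6·15 = 406; ÷7 gives c = 58 pt.
5 columns plus 4 gaps: 290 + 60 = 350 pt.
Subtracting 1 gap of 9 leaves 341 for 2 columns, so d = 170.5 pt.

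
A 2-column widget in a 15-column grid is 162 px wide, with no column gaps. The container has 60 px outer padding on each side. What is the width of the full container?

With no column gaps, each column is 162/2 = 81 px.
Total width: 2·60 + 15·81 = 1335 px.

1335 px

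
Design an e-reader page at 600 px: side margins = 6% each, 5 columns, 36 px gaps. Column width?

600 × (1 − 2·6%) = 600 × 88% = 528 px for the columns.
528 − 4·36 = 384; ÷5 gives c = 76.8 px.

76.8 px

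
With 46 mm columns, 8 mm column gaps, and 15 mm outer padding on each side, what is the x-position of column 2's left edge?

Each column+gutter stride is 54 mm; 1 of them past the 15 mm margin is 15 + 54 = 69 mm.

69 mm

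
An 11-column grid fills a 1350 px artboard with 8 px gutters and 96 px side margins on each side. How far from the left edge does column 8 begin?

Take off 192 px of margins, leaving 1158 px.
11 columns + 10 gutters: 11c + 10·8 = 1158.
11c = 1158 − 80 = 1078, so c = 98 px.
Before column 8: the margin + 7 columns + 7 gutters.
Offset = 96 + 7·(98 + 8) = 96 + 742 = 838 px.

838 px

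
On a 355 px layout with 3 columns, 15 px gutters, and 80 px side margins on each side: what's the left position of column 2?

150 px

Subtract both margins: 355 − 2·80 = 195 px.
Subtracting 2 gutters of 15 leaves 165 for 3 columns, so c = 55 px.
Column 2 starts at margin + 1·(column + gutter) = 80 + 1·70 = 150 px.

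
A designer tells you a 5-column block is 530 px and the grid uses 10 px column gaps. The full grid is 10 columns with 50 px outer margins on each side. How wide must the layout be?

1170 px

5c + 4·10 = 530 → 5c = 490 → c = 98 px.
Adding margins, columns and gutters: 100 + 980 + 90 = 1170 px.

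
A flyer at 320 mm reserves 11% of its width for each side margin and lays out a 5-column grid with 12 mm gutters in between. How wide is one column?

40.32 mm

Margins: 11% × 320 = 35.2 mm each, so content = 320 − 70.4 = 249.6 mm.
249.6 − 4·12 = 201.6; ÷5 gives c = 40.32 mm.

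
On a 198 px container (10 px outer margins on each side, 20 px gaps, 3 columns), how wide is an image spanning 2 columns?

112 px

Content width = 198 − 2·10 = 178 px.
Subtracting 2 gaps of 20 leaves 138 for 3 columns, so c = 46 px.
Span of 2: 2·46 + 1·20 = 92 + 20 = 112 px.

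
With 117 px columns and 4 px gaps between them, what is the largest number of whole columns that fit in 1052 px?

8 columns

k columns need k·117 + (k−1)·4 = k·121 − 4.
k·121 − 4 ≤ 1052 → k ≤ 1056 / 121 ≈ 8.73, so k = 8.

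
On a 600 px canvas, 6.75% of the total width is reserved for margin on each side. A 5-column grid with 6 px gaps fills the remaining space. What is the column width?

99 px

600 × (1 − 2·6.75%) = 600 × 86.5% = 519 px for the columns.
519 − 4·6 = 495; ÷5 gives c = 99 px.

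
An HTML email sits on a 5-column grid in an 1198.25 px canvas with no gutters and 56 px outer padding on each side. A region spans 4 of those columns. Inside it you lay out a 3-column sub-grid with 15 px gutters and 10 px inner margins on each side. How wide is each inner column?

Inside the margins: 1198.25 − 112 = 1086.25 px.
5c = 1086.25 → c = 217.25 px.
4-column span = 4·217.25 = 869 px.
Inner content = 869 − 2·10 = 849 px.
3d + 2·15 = 849 → 3d = 819 → d = 273 px.

273 px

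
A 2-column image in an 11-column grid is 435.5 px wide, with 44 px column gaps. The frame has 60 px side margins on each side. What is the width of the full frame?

2713.25 px

Subtracting 1 column gap of 44 leaves 391.5 for 2 columns, so c = 195.75 px.
Total width: 2·60 + 11·195.75 + 10·44 = 2713.25 px.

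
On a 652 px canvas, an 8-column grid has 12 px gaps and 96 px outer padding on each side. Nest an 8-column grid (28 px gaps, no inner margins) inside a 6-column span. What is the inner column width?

18.25 px

Subtract both margins: 652 − 2·96 = 460 px.
8c + 7·12 = 460 → 8c = 376 → c = 47 px.
Span of 6: 6·47 + 5·12 = 282 + 60 = 342 px.
8d + 7·28 = 342 → 8d = 146 → d = 18.25 px.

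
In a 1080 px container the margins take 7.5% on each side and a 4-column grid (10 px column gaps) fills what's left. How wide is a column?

Margins: 7.5% × 1080 = 81 px each, so content = 1080 − 162 = 918 px.
Subtracting 3 column gaps of 10 leaves 888 for 4 columns, so c = 222 px.

222 px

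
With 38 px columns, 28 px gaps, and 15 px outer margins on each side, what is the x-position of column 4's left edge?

213 px

Each column+gutter stride is 66 px; 3 of them past the 15 px margin is 15 + 198 = 213 px.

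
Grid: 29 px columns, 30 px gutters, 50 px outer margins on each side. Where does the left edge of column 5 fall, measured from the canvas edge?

286 px

Column 5 starts at margin + 4·(column + gutter) = 50 + 4·59 = 286 px.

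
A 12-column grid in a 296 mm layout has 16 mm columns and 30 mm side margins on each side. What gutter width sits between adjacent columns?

Subtract both margins: 296 − 2·30 = 236 mm.
12 columns take 12·16 = 192 mm; remaining 44 splits into 11 gutters.
g = 44 / 11 = 4 mm.

4 mm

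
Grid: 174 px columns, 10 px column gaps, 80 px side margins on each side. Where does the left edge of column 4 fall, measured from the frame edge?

632 px

Before column 4: the margin + 3 columns + 3 column gaps.
Offset = 80 + 3·(174 + 10) = 80 + 552 = 632 px.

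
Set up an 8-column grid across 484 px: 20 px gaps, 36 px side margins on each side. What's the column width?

Subtract both margins: 484 − 2·36 = 412 px.
412 − 7·20 = 272; ÷8 gives c = 34 px.

34 px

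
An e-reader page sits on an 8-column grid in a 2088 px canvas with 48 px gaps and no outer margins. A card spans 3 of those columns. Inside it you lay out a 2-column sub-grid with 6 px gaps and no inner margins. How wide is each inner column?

373.5 px

2088 − 7·48 = 1752; ÷8 gives c = 219 px.
3-column span = 3·219 + 2·48 = 753 px.
2d + 1·6 = 753 → 2d = 747 → d = 373.5 px.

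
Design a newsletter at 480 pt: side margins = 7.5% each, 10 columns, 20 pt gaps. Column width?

Each margin = 7.5% of 480 = 36 pt; content = 480 − 2·36 = 408 pt.
10 columns + 9 gaps: 10c + 9·20 = 408.
10c = 408 − 180 = 228, so c = 22.8 pt.

22.8 pt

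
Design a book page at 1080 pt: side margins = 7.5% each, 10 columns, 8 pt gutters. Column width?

84.6 pt

Each margin = 7.5% of 1080 = 81 pt; content = 1080 − 2·81 = 918 pt.
Subtracting 9 gutters of 8 leaves 846 for 10 columns, so c = 84.6 pt.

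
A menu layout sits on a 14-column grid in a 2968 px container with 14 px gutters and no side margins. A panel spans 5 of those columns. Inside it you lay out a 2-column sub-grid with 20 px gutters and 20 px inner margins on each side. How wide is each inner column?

Subtracting 13 gutters of 14 leaves 2786 for 14 columns, so c = 199 px.
5-column span = 5·199 + 4·14 = 1051 px.
Inner content = 1051 − 2·20 = 1011 px.
2d + 1·20 = 1011 → 2d = 991 → d = 495.5 px.

495.5 px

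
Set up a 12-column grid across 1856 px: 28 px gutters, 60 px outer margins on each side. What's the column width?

Take off 120 px of margins, leaving 1736 px.
Subtracting 11 gutters of 28 leaves 1428 for 12 columns, so c = 119 px.

119 px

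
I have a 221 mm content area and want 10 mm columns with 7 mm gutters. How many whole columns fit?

13 columns

Each extra column adds 10 + 7 = 17 mm.
(221 + 7) / 17 = 13.41, so 13 columns fit.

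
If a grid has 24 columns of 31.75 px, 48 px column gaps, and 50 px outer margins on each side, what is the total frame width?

Total width: 2·50 + 24·31.75 + 23·48 = 1966 px.

1966 px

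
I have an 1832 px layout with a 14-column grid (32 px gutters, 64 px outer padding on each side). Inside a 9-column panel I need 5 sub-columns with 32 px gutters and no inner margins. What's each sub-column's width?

Take off 128 px of margins, leaving 1704 px.
14c + 13·32 = 1704 → 14c = 1288 → c = 92 px.
Span of 9: 9·92 + 8·32 = 828 + 256 = 1084 px.
1084 − 4·32 = 956; ÷5 gives d = 191.2 px.

191.2 px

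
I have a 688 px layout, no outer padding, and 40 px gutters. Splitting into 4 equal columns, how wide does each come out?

142 px

Subtracting 3 gutters of 40 leaves 568 for 4 columns, so c = 142 px.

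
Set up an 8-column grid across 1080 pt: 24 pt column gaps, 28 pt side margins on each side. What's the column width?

107 pt

Subtract both margins: 1080 − 2·28 = 1024 pt.
8 columns + 7 column gaps: 8c + 7·24 = 1024.
8c = 1024 − 168 = 856, so c = 107 pt.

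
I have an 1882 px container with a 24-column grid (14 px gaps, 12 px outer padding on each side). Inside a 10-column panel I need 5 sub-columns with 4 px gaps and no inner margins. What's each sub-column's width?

150 px

Take off 24 px of margins, leaving 1858 px.
1858 − 23·14 = 1536; ÷24 gives c = 64 px.
Span of 10: 10·64 + 9·14 = 640 + 126 = 766 px.
5d + 4·4 = 766 → 5d = 750 → d = 150 px.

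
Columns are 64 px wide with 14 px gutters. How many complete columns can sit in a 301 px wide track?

4 columns

Each extra column adds 64 + 14 = 78 px.
(301 + 14) / 78 = 4.04, so 4 columns fit.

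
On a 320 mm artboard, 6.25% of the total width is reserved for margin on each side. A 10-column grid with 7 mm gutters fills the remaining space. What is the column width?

21.7 mm

Margins: 6.25% × 320 = 20 mm each, so content = 320 − 40 = 280 mm.
280 − 9·7 = 217; ÷10 gives c = 21.7 mm.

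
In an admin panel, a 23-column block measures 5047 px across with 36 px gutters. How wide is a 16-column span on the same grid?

23 columns + 22 gutters: 23c + 22·36 = 5047.
23c = 5047 − 792 = 4255, so c = 185 px.
16-column span = 16·185 + 15·36 = 3500 px.

3500 px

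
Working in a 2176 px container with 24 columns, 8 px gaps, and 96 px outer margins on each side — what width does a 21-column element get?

Subtract both margins: 2176 − 2·96 = 1984 px.
1984 − 23·8 = 1800; ÷24 gives c = 75 px.
Span of 21: 21·75 + 20·8 = 1575 + 160 = 1735 px.

1735 px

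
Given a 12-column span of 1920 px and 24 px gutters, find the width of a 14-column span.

Subtracting 11 gutters of 24 leaves 1656 for 12 columns, so c = 138 px.
14-column span = 14·138 + 13·24 = 2244 px.

2244 px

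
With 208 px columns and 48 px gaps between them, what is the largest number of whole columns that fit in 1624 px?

Each extra column adds 208 + 48 = 256 px.
(1624 + 48) / 256 = 6.53, so 6 columns fit.

6 columns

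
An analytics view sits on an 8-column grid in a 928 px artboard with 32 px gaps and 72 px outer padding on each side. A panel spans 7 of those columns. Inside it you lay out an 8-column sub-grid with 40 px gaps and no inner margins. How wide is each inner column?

50.25 px

Take off 144 px of margins, leaving 784 px.
784 − 7·32 = 560; ÷8 gives c = 70 px.
7-column span = 7·70 + 6·32 = 682 px.
682 − 7·40 = 402; ÷8 gives d = 50.25 px.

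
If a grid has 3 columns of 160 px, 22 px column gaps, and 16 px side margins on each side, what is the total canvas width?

Canvas = 2·16 + 3·160 + 2·22 = 32 + 480 + 44 = 556 px.

556 px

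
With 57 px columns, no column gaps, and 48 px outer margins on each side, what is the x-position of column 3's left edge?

Each column+gutter stride is 57 px; 2 of them past the 48 px margin is 48 + 114 = 162 px.

162 px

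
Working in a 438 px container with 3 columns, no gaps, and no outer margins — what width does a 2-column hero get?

292 px

With no gaps, each column is 438/3 = 146 px.
With no gaps, 2 columns span 2·146 = 292 px.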